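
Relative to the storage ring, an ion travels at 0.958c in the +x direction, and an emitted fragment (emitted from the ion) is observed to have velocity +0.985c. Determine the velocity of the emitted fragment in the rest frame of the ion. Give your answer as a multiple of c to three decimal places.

+0.479c

Invert the composition law: u' = (u − v)/(1 − uv/c²).
u' = (0.985 − 0.958) / (1 − (0.985)(0.958)) = 0.0270/0.0564 = 0.4790.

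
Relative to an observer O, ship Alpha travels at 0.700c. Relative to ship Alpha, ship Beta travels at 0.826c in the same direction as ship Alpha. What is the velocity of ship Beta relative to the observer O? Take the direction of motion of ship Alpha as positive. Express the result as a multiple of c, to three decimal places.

With v = 0.700 and u' = 0.826 (in units of c),
u = (u' + v)/(1 + u'v/c²):
u = (0.826 + 0.700) / (1 + 0.826·0.700) = 1.5260/1.5782 = 0.9669
(Galilean addition would give +1.526c, exceeding c.)

0.967c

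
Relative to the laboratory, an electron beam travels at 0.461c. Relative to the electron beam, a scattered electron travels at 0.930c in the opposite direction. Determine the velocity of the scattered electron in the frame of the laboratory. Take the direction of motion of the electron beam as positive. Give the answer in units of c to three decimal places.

With v = 0.461 and u' = -0.930 (in units of c),
u = (u' + v)/(1 + u'v/c²):
u = (-0.930 + 0.461) / (1 + (-0.930)·0.461) = -0.4690/0.5713 = -0.8210
(Galilean addition would give -0.469c.)

-0.821c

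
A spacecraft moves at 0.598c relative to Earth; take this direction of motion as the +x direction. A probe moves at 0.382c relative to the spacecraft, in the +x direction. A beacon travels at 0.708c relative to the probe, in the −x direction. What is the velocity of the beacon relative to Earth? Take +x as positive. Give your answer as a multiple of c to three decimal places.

+0.206c

Apply u = (u' + v)/(1 + u'v/c²) successively, working outward toward Earth.
Start: velocity of the spacecraft relative to Earth = 0.5980c.
Compose with the probe (u' = 0.382 in the spacecraft frame): u_1 = (0.382 + 0.598) / (1 + 0.382·0.598) = 0.9800/1.2284 = 0.7978.
Compose with the beacon (u' = -0.708 in the probe frame): u_2 = (-0.708 + 0.798) / (1 + (-0.708)·0.798) = 0.0898/0.4352 = 0.2063.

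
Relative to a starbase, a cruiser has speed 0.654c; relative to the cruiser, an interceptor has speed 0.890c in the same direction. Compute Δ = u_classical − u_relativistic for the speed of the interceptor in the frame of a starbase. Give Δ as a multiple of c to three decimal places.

Galilean: u_cl = 0.890 + 0.654 = 1.5440.
Relativistic: u_rel = (0.890 + 0.654) / (1 + 0.890·0.654) = 1.5440/1.5821 = 0.9759.
Δ = 1.5440 − 0.9759 = 0.5681.
(The classical prediction exceeds c; the relativistic result does not.)

Δ = 0.568c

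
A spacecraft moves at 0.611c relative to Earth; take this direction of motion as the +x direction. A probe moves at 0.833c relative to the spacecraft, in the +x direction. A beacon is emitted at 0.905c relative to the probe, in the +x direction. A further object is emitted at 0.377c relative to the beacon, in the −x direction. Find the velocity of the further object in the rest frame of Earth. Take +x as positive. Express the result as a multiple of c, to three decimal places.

+0.995c

Apply u = (u' + v)/(1 + u'v/c²) successively, working outward toward Earth.
Start: velocity of the spacecraft relative to Earth = 0.6110c.
Compose with the probe (u' = 0.833 in the spacecraft frame): u_1 = (0.833 + 0.611) / (1 + 0.833·0.611) = 1.4440/1.5090 = 0.9569.
Compose with the beacon (u' = 0.905 in the probe frame): u_2 = (0.905 + 0.957) / (1 + 0.905·0.957) = 1.8619/1.8660 = 0.9978.
Compose with the further object (u' = -0.377 in the beacon frame): u_3 = (-0.377 + 0.998) / (1 + (-0.377)·0.998) = 0.6208/0.6238 = 0.9952.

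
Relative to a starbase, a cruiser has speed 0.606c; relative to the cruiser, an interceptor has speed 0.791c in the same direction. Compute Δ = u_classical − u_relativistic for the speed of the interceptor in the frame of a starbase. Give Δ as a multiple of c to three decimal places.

Δ = 0.453c

Galilean: u_cl = 0.791 + 0.606 = 1.3970.
Relativistic: u_rel = (0.791 + 0.606) / (1 + 0.791·0.606) = 1.3970/1.4793 = 0.9443.
Δ = 1.3970 − 0.9443 = 0.4527.
(The classical prediction exceeds c; the relativistic result does not.)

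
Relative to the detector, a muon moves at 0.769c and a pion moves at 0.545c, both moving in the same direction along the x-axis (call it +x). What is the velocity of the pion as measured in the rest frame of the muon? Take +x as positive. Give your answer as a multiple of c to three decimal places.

-0.386c

β_A = 0.769, β_B = 0.545.
Transform to A's frame with the inverse velocity-addition law: u' = (u − v)/(1 − uv/c²), taking u = β_B and v = β_A.
u' = (0.545 − 0.769) / (1 − (0.769)(0.545)) = -0.2240/0.5809 = -0.3856.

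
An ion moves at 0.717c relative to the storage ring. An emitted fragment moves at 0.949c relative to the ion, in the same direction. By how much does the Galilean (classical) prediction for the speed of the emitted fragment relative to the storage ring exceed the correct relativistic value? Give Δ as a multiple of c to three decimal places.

Galilean: u_cl = 0.949 + 0.717 = 1.6660.
Relativistic: u_rel = (0.949 + 0.717) / (1 + 0.949·0.717) = 1.6660/1.6804 = 0.9914.
Δ = 1.6660 − 0.9914 = 0.6746.
(The classical prediction exceeds c; the relativistic result does not.)

Δ = 0.675c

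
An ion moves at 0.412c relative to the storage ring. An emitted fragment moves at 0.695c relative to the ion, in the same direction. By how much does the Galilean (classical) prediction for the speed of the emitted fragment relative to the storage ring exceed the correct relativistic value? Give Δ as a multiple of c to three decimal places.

Galilean: u_cl = 0.695 + 0.412 = 1.1070.
Relativistic: u_rel = (0.695 + 0.412) / (1 + 0.695·0.412) = 1.1070/1.2863 = 0.8606.
Δ = 1.1070 − 0.8606 = 0.2464.
(The classical prediction exceeds c; the relativistic result does not.)

Δ = 0.246c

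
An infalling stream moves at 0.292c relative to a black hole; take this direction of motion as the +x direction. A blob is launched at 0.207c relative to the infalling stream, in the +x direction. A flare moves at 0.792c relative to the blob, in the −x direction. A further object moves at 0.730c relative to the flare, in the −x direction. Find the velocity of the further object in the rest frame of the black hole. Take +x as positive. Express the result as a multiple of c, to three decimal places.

Apply u = (u' + v)/(1 + u'v/c²) successively, working outward toward the black hole.
Start: velocity of the infalling stream relative to the black hole = 0.2920c.
Compose with the blob (u' = 0.207 in the infalling stream frame): u_1 = (0.207 + 0.292) / (1 + 0.207·0.292) = 0.4990/1.0604 = 0.4706.
Compose with the flare (u' = -0.792 in the blob frame): u_2 = (-0.792 + 0.471) / (1 + (-0.792)·0.471) = -0.3214/0.6273 = -0.5124.
Compose with the further object (u' = -0.730 in the flare frame): u_3 = (-0.730 + (-0.512)) / (1 + (-0.730)·(-0.512)) = -1.2424/1.3741 = -0.9042.

-0.904c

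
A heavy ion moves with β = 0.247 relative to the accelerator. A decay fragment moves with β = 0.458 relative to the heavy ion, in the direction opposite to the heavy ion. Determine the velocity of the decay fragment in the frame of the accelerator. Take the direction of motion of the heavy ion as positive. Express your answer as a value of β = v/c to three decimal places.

With v = 0.247 and u' = -0.458 (in units of c),
u = (u' + v)/(1 + u'v/c²):
u = (-0.458 + 0.247) / (1 + (-0.458)·0.247) = -0.2110/0.8869 = -0.2379

β = -0.238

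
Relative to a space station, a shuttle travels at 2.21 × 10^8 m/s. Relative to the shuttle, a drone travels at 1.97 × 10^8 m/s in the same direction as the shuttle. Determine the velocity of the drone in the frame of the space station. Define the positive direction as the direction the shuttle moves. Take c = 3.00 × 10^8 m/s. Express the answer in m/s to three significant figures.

In units of c (dividing by 3.00 × 10^8 m/s): v = 0.737, u' = 0.657.
u = (u' + v)/(1 + u'v/c²):
u = (0.657 + 0.737) / (1 + 0.657·0.737) = 1.3933/1.4837 = 0.9391
(Galilean addition would give +1.393c, exceeding c.)
Converting back: u = 0.9391 × 3.00 × 10^8 m/s.

2.82 × 10^8 m/s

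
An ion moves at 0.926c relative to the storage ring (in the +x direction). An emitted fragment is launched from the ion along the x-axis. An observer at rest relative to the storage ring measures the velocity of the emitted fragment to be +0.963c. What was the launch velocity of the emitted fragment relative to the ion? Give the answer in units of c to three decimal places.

+0.342c

Invert the composition law: u' = (u − v)/(1 − uv/c²).
u' = (0.963 − 0.926) / (1 − (0.963)(0.926)) = 0.0370/0.1083 = 0.3418.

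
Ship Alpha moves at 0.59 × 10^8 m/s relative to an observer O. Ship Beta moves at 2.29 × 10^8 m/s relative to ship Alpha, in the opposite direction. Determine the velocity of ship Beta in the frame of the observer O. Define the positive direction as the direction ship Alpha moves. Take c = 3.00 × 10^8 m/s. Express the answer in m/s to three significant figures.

-2.00 × 10^8 m/s

In units of c (dividing by 3.00 × 10^8 m/s): v = 0.197, u' = -0.763.
u = (u' + v)/(1 + u'v/c²):
u = (-0.763 + 0.197) / (1 + (-0.763)·0.197) = -0.5667/0.8499 = -0.6668
Converting back: u = -0.6668 × 3.00 × 10^8 m/s.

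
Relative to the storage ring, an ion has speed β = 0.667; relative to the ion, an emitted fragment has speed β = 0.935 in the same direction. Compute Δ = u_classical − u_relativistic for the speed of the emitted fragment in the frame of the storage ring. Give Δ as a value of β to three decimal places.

Galilean: u_cl = 0.935 + 0.667 = 1.6020.
Relativistic: u_rel = (0.935 + 0.667) / (1 + 0.935·0.667) = 1.6020/1.6236 = 0.9867.
Δ = 1.6020 − 0.9867 = 0.6153.
(The classical prediction exceeds c; the relativistic result does not.)

Δ = 0.615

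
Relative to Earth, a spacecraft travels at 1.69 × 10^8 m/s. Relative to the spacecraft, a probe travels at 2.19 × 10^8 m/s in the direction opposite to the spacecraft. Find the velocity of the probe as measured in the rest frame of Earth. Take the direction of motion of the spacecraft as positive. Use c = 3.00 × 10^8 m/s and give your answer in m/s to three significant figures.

-8.49 × 10^7 m/s

In units of c (dividing by 3.00 × 10^8 m/s): v = 0.563, u' = -0.730.
u = (u' + v)/(1 + u'v/c²):
u = (-0.730 + 0.563) / (1 + (-0.730)·0.563) = -0.1667/0.5888 = -0.2831
Converting back: u = -0.2831 × 3.00 × 10^8 m/s.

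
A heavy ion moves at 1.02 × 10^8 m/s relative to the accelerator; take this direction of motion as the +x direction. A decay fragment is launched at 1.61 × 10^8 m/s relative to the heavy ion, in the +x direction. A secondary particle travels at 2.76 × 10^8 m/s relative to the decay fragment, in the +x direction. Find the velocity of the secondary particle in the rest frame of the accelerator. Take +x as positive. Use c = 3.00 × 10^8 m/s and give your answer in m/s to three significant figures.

2.96 × 10^8 m/s

Apply u = (u' + v)/(1 + u'v/c²) successively, working outward toward the accelerator.
(Dividing each given speed by c = 3.00 × 10^8 m/s to work in units of c.)
Start: velocity of the heavy ion relative to the accelerator = 0.3400c.
Compose with the decay fragment (u' = 0.537 in the heavy ion frame): u_1 = (0.537 + 0.340) / (1 + 0.537·0.340) = 0.8767/1.1825 = 0.7414.
Compose with the secondary particle (u' = 0.920 in the decay fragment frame): u_2 = (0.920 + 0.741) / (1 + 0.920·0.741) = 1.6614/1.6821 = 0.9877.
So u = 0.9877 × 3.00 × 10^8 m/s.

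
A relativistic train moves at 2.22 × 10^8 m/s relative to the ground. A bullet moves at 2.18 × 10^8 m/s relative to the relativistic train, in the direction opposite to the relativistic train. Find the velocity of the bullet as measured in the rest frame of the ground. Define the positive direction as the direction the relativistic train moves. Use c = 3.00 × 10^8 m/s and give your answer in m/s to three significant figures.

In units of c (dividing by 3.00 × 10^8 m/s): v = 0.740, u' = -0.727.
u = (u' + v)/(1 + u'v/c²):
u = (-0.727 + 0.740) / (1 + (-0.727)·0.740) = 0.0133/0.4623 = 0.0288
Converting back: u = 0.0288 × 3.00 × 10^8 m/s.

+8.65 × 10^6 m/s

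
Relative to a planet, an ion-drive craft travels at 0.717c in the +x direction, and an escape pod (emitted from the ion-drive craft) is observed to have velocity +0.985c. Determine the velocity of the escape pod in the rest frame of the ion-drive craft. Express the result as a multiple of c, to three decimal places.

Invert the composition law: u' = (u − v)/(1 − uv/c²).
u' = (0.985 − 0.717) / (1 − (0.985)(0.717)) = 0.2680/0.2938 = 0.9123.

+0.912c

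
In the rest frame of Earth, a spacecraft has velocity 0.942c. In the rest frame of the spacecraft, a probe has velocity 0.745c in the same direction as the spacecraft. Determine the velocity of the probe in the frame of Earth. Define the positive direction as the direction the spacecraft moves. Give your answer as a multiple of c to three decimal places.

With v = 0.942 and u' = 0.745 (in units of c),
u = (u' + v)/(1 + u'v/c²):
u = (0.745 + 0.942) / (1 + 0.745·0.942) = 1.6870/1.7018 = 0.9913

0.991c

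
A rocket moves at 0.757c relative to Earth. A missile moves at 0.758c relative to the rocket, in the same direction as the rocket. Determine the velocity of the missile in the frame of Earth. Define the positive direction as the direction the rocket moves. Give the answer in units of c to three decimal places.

0.963c

With v = 0.757 and u' = 0.758 (in units of c),
u = (u' + v)/(1 + u'v/c²):
u = (0.758 + 0.757) / (1 + 0.758·0.757) = 1.5150/1.5738 = 0.9626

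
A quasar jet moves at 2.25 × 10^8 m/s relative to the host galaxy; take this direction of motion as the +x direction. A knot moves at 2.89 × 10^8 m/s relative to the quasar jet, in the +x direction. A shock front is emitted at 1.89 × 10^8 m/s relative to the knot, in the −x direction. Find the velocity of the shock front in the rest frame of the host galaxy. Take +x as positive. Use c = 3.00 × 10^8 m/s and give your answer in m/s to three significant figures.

Apply u = (u' + v)/(1 + u'v/c²) successively, working outward toward the host galaxy.
(Dividing each given speed by c = 3.00 × 10^8 m/s to work in units of c.)
Start: velocity of the quasar jet relative to the host galaxy = 0.7500c.
Compose with the knot (u' = 0.963 in the quasar jet frame): u_1 = (0.963 + 0.750) / (1 + 0.963·0.750) = 1.7133/1.7225 = 0.9947.
Compose with the shock front (u' = -0.630 in the knot frame): u_2 = (-0.630 + 0.995) / (1 + (-0.630)·0.995) = 0.3647/0.3734 = 0.9768.
So u = 0.9768 × 3.00 × 10^8 m/s.

+2.93 × 10^8 m/s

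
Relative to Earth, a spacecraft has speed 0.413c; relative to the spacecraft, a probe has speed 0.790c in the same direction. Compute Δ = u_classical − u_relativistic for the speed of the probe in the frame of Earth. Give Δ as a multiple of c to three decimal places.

Galilean: u_cl = 0.790 + 0.413 = 1.2030.
Relativistic: u_rel = (0.790 + 0.413) / (1 + 0.790·0.413) = 1.2030/1.3263 = 0.9071.
Δ = 1.2030 − 0.9071 = 0.2959.
(The classical prediction exceeds c; the relativistic result does not.)

Δ = 0.296c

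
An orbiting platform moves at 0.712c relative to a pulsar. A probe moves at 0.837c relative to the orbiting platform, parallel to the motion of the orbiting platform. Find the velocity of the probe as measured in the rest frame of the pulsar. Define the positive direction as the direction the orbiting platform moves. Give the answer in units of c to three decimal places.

0.971c

With v = 0.712 and u' = 0.837 (in units of c),
u = (u' + v)/(1 + u'v/c²):
u = (0.837 + 0.712) / (1 + 0.837·0.712) = 1.5490/1.5959 = 0.9706
(Galilean addition would give +1.549c, exceeding c.)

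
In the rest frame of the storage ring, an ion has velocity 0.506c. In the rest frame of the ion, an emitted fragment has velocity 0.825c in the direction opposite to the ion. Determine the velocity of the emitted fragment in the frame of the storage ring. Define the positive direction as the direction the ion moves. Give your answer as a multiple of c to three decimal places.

-0.548c

With v = 0.506 and u' = -0.825 (in units of c),
u = (u' + v)/(1 + u'v/c²):
u = (-0.825 + 0.506) / (1 + (-0.825)·0.506) = -0.3190/0.5826 = -0.5476
(Galilean addition would give -0.319c.)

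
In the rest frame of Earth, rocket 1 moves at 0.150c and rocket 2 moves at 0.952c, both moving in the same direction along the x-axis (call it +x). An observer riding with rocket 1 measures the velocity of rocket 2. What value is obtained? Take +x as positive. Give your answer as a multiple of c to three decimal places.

β_A = 0.150, β_B = 0.952.
Transform to A's frame with the inverse velocity-addition law: u' = (u − v)/(1 − uv/c²), taking u = β_B and v = β_A.
u' = (0.952 − 0.150) / (1 − (0.150)(0.952)) = 0.8020/0.8572 = 0.9356.

+0.936c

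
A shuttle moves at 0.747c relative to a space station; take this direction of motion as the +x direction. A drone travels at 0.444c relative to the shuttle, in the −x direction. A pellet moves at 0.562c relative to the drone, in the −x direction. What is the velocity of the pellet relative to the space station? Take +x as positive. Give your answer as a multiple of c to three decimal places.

-0.146c

Apply u = (u' + v)/(1 + u'v/c²) successively, working outward toward the space station.
Start: velocity of the shuttle relative to the space station = 0.7470c.
Compose with the drone (u' = -0.444 in the shuttle frame): u_1 = (-0.444 + 0.747) / (1 + (-0.444)·0.747) = 0.3030/0.6683 = 0.4534.
Compose with the pellet (u' = -0.562 in the drone frame): u_2 = (-0.562 + 0.453) / (1 + (-0.562)·0.453) = -0.1086/0.7452 = -0.1458.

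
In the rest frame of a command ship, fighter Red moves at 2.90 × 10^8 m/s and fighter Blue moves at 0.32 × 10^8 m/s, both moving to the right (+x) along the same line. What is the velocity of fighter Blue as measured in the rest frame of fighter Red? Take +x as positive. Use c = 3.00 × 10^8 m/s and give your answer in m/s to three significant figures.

-2.88 × 10^8 m/s

β_A = 0.967, β_B = 0.107 (dividing each by c = 3.00 × 10^8 m/s).
Transform to A's frame with the inverse velocity-addition law: u' = (u − v)/(1 − uv/c²), taking u = β_B and v = β_A.
u' = (0.107 − 0.967) / (1 − (0.967)(0.107)) = -0.8600/0.8969 = -0.9589.
u' = -0.9589 × 3.00 × 10^8 m/s.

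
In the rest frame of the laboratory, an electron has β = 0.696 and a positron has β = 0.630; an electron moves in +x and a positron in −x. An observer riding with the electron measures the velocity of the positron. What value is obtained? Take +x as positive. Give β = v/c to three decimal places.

β_A = 0.696, β_B = -0.630.
Transform to A's frame with the inverse velocity-addition law: u' = (u − v)/(1 − uv/c²), taking u = β_B and v = β_A.
u' = (-0.630 − 0.696) / (1 − (0.696)(-0.630)) = -1.3260/1.4385 = -0.9218.

β = -0.922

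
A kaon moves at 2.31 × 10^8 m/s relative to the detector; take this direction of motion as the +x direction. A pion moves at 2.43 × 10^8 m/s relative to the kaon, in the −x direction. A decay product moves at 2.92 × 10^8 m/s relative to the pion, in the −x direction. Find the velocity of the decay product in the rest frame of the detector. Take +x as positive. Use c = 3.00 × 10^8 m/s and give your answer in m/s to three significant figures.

-2.94 × 10^8 m/s

Apply u = (u' + v)/(1 + u'v/c²) successively, working outward toward the detector.
(Dividing each given speed by c = 3.00 × 10^8 m/s to work in units of c.)
Start: velocity of the kaon relative to the detector = 0.7700c.
Compose with the pion (u' = -0.810 in the kaon frame): u_1 = (-0.810 + 0.770) / (1 + (-0.810)·0.770) = -0.0400/0.3763 = -0.1063.
Compose with the decay product (u' = -0.973 in the pion frame): u_2 = (-0.973 + (-0.106)) / (1 + (-0.973)·(-0.106)) = -1.0796/1.1035 = -0.9784.
So u = -0.9784 × 3.00 × 10^8 m/s.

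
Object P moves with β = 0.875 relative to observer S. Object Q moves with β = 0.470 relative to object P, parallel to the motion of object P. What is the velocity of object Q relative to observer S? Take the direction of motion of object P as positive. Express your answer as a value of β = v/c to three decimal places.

β = 0.953

With v = 0.875 and u' = 0.470 (in units of c),
u = (u' + v)/(1 + u'v/c²):
u = (0.470 + 0.875) / (1 + 0.470·0.875) = 1.3450/1.4112 = 0.9531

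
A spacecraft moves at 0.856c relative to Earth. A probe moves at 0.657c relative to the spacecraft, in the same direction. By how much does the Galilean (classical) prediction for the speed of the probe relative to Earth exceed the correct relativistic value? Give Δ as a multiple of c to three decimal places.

Galilean: u_cl = 0.657 + 0.856 = 1.5130.
Relativistic: u_rel = (0.657 + 0.856) / (1 + 0.657·0.856) = 1.5130/1.5624 = 0.9684.
Δ = 1.5130 − 0.9684 = 0.5446.
(The classical prediction exceeds c; the relativistic result does not.)

Δ = 0.545c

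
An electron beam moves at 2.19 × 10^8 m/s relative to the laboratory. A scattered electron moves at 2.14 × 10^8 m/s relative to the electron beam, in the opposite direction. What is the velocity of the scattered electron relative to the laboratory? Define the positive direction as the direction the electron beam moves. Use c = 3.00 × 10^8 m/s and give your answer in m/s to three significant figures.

In units of c (dividing by 3.00 × 10^8 m/s): v = 0.730, u' = -0.713.
u = (u' + v)/(1 + u'v/c²):
u = (-0.713 + 0.730) / (1 + (-0.713)·0.730) = 0.0167/0.4793 = 0.0348
Converting back: u = 0.0348 × 3.00 × 10^8 m/s.

+1.04 × 10^7 m/s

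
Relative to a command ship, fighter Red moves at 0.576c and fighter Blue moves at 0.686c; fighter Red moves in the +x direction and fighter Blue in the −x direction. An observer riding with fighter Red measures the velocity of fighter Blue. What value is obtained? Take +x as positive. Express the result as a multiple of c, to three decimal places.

β_A = 0.576, β_B = -0.686.
Transform to A's frame with the inverse velocity-addition law: u' = (u − v)/(1 − uv/c²), taking u = β_B and v = β_A.
u' = (-0.686 − 0.576) / (1 − (0.576)(-0.686)) = -1.2620/1.3951 = -0.9046.

-0.905c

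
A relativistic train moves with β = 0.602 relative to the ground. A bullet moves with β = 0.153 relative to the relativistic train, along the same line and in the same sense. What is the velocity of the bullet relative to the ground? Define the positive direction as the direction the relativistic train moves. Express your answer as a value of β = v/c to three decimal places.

With v = 0.602 and u' = 0.153 (in units of c),
u = (u' + v)/(1 + u'v/c²):
u = (0.153 + 0.602) / (1 + 0.153·0.602) = 0.7550/1.0921 = 0.6913
(Galilean addition would give +0.755c.)

β = 0.691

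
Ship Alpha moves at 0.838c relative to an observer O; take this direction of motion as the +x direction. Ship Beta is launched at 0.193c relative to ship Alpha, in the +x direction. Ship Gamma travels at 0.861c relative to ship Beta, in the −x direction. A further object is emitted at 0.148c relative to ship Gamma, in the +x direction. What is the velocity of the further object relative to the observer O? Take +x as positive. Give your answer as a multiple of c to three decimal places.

+0.256c

Apply u = (u' + v)/(1 + u'v/c²) successively, working outward toward the observer O.
Start: velocity of ship Alpha relative to the observer O = 0.8380c.
Compose with ship Beta (u' = 0.193 in ship Alpha frame): u_1 = (0.193 + 0.838) / (1 + 0.193·0.838) = 1.0310/1.1617 = 0.8875.
Compose with ship Gamma (u' = -0.861 in ship Beta frame): u_2 = (-0.861 + 0.887) / (1 + (-0.861)·0.887) = 0.0265/0.2359 = 0.1122.
Compose with the further object (u' = 0.148 in ship Gamma frame): u_3 = (0.148 + 0.112) / (1 + 0.148·0.112) = 0.2602/1.0166 = 0.2559.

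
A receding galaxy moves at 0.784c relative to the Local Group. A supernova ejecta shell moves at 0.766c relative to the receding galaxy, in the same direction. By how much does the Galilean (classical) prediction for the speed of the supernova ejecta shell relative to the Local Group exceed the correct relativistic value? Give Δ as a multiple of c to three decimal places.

Galilean: u_cl = 0.766 + 0.784 = 1.5500.
Relativistic: u_rel = (0.766 + 0.784) / (1 + 0.766·0.784) = 1.5500/1.6005 = 0.9684.
Δ = 1.5500 − 0.9684 = 0.5816.
(The classical prediction exceeds c; the relativistic result does not.)

Δ = 0.582c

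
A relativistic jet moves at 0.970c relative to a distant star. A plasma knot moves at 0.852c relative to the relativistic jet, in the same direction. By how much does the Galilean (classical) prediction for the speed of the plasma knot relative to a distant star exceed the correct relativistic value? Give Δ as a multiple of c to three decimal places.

Galilean: u_cl = 0.852 + 0.970 = 1.8220.
Relativistic: u_rel = (0.852 + 0.970) / (1 + 0.852·0.970) = 1.8220/1.8264 = 0.9976.
Δ = 1.8220 − 0.9976 = 0.8244.
(The classical prediction exceeds c; the relativistic result does not.)

Δ = 0.824c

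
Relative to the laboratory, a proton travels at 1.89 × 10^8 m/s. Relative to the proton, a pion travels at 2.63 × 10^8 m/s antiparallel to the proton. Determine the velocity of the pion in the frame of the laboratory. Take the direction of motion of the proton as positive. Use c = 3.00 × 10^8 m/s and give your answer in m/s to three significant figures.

In units of c (dividing by 3.00 × 10^8 m/s): v = 0.630, u' = -0.877.
u = (u' + v)/(1 + u'v/c²):
u = (-0.877 + 0.630) / (1 + (-0.877)·0.630) = -0.2467/0.4477 = -0.5510
(Galilean addition would give -0.247c.)
Converting back: u = -0.5510 × 3.00 × 10^8 m/s.

-1.65 × 10^8 m/s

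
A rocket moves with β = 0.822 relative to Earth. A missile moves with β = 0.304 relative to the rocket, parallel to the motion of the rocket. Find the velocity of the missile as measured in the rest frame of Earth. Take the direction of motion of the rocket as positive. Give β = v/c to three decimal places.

With v = 0.822 and u' = 0.304 (in units of c),
u = (u' + v)/(1 + u'v/c²):
u = (0.304 + 0.822) / (1 + 0.304·0.822) = 1.1260/1.2499 = 0.9009
(Galilean addition would give +1.126c, exceeding c.)

β = 0.901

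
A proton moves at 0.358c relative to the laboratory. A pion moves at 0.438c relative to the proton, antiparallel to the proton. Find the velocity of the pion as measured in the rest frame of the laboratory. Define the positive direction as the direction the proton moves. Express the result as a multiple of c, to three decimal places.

-0.095c

With v = 0.358 and u' = -0.438 (in units of c),
u = (u' + v)/(1 + u'v/c²):
u = (-0.438 + 0.358) / (1 + (-0.438)·0.358) = -0.0800/0.8432 = -0.0949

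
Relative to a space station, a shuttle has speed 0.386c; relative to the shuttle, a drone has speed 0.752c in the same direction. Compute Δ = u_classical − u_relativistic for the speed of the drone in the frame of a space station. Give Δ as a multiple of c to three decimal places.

Galilean: u_cl = 0.752 + 0.386 = 1.1380.
Relativistic: u_rel = (0.752 + 0.386) / (1 + 0.752·0.386) = 1.1380/1.2903 = 0.8820.
Δ = 1.1380 − 0.8820 = 0.2560.
(The classical prediction exceeds c; the relativistic result does not.)

Δ = 0.256c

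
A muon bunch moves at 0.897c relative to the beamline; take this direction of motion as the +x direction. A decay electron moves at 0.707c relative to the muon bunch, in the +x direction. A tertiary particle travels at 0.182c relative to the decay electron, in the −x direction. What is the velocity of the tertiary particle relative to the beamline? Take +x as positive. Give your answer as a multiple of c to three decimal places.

+0.973c

Apply u = (u' + v)/(1 + u'v/c²) successively, working outward toward the beamline.
Start: velocity of the muon bunch relative to the beamline = 0.8970c.
Compose with the decay electron (u' = 0.707 in the muon bunch frame): u_1 = (0.707 + 0.897) / (1 + 0.707·0.897) = 1.6040/1.6342 = 0.9815.
Compose with the tertiary particle (u' = -0.182 in the decay electron frame): u_2 = (-0.182 + 0.982) / (1 + (-0.182)·0.982) = 0.7995/0.8214 = 0.9734.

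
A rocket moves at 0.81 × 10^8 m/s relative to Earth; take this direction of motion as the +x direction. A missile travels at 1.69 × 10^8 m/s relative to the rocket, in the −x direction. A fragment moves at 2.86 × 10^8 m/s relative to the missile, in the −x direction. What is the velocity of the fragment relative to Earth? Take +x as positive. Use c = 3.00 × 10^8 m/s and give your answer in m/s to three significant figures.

-2.93 × 10^8 m/s

Apply u = (u' + v)/(1 + u'v/c²) successively, working outward toward Earth.
(Dividing each given speed by c = 3.00 × 10^8 m/s to work in units of c.)
Start: velocity of the rocket relative to Earth = 0.2700c.
Compose with the missile (u' = -0.563 in the rocket frame): u_1 = (-0.563 + 0.270) / (1 + (-0.563)·0.270) = -0.2933/0.8479 = -0.3460.
Compose with the fragment (u' = -0.953 in the missile frame): u_2 = (-0.953 + (-0.346)) / (1 + (-0.953)·(-0.346)) = -1.2993/1.3298 = -0.9770.
So u = -0.9770 × 3.00 × 10^8 m/s.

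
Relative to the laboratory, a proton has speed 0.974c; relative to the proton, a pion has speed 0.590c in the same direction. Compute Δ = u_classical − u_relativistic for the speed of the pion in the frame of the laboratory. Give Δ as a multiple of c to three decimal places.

Δ = 0.571c

Galilean: u_cl = 0.590 + 0.974 = 1.5640.
Relativistic: u_rel = (0.590 + 0.974) / (1 + 0.590·0.974) = 1.5640/1.5747 = 0.9932.
Δ = 1.5640 − 0.9932 = 0.5708.
(The classical prediction exceeds c; the relativistic result does not.)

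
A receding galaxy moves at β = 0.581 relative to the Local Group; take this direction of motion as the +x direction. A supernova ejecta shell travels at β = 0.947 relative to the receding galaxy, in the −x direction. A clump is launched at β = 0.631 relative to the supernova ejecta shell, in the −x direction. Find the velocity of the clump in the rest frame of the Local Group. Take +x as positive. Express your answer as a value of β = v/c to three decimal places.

Apply u = (u' + v)/(1 + u'v/c²) successively, working outward toward the Local Group.
Start: velocity of the receding galaxy relative to the Local Group = 0.5810c.
Compose with the supernova ejecta shell (u' = -0.947 in the receding galaxy frame): u_1 = (-0.947 + 0.581) / (1 + (-0.947)·0.581) = -0.3660/0.4498 = -0.8137.
Compose with the clump (u' = -0.631 in the supernova ejecta shell frame): u_2 = (-0.631 + (-0.814)) / (1 + (-0.631)·(-0.814)) = -1.4447/1.5134 = -0.9546.

β = -0.955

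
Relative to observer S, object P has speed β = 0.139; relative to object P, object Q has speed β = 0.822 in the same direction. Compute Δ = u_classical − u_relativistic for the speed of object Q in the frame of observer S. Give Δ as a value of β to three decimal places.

Galilean: u_cl = 0.822 + 0.139 = 0.9610.
Relativistic: u_rel = (0.822 + 0.139) / (1 + 0.822·0.139) = 0.9610/1.1143 = 0.8625.
Δ = 0.9610 − 0.8625 = 0.0985.

Δ = 0.099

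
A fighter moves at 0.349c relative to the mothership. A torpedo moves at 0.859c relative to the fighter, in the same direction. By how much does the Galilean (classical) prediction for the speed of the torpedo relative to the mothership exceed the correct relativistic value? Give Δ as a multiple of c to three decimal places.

Δ = 0.279c

Galilean: u_cl = 0.859 + 0.349 = 1.2080.
Relativistic: u_rel = (0.859 + 0.349) / (1 + 0.859·0.349) = 1.2080/1.2998 = 0.9294.
Δ = 1.2080 − 0.9294 = 0.2786.
(The classical prediction exceeds c; the relativistic result does not.)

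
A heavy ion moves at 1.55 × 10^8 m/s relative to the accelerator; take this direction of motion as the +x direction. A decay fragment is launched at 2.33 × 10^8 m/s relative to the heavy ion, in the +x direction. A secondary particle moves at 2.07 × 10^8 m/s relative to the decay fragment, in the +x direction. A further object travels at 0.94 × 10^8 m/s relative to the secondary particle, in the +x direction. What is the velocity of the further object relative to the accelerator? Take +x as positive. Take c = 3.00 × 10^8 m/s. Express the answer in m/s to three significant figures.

2.98 × 10^8 m/s

Apply u = (u' + v)/(1 + u'v/c²) successively, working outward toward the accelerator.
(Dividing each given speed by c = 3.00 × 10^8 m/s to work in units of c.)
Start: velocity of the heavy ion relative to the accelerator = 0.5167c.
Compose with the decay fragment (u' = 0.777 in the heavy ion frame): u_1 = (0.777 + 0.517) / (1 + 0.777·0.517) = 1.2933/1.4013 = 0.9230.
Compose with the secondary particle (u' = 0.690 in the decay fragment frame): u_2 = (0.690 + 0.923) / (1 + 0.690·0.923) = 1.6130/1.6368 = 0.9854.
Compose with the further object (u' = 0.313 in the secondary particle frame): u_3 = (0.313 + 0.985) / (1 + 0.313·0.985) = 1.2987/1.3088 = 0.9923.
So u = 0.9923 × 3.00 × 10^8 m/s.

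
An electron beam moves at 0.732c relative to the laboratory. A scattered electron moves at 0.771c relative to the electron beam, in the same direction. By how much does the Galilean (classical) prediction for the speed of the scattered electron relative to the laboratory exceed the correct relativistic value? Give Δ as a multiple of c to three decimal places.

Galilean: u_cl = 0.771 + 0.732 = 1.5030.
Relativistic: u_rel = (0.771 + 0.732) / (1 + 0.771·0.732) = 1.5030/1.5644 = 0.9608.
Δ = 1.5030 − 0.9608 = 0.5422.
(The classical prediction exceeds c; the relativistic result does not.)

Δ = 0.542c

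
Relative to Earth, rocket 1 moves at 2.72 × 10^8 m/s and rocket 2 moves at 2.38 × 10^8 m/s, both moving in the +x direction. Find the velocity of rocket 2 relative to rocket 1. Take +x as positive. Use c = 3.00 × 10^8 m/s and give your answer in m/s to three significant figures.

β_A = 0.907, β_B = 0.793 (dividing each by c = 3.00 × 10^8 m/s).
Transform to A's frame with the inverse velocity-addition law: u' = (u − v)/(1 − uv/c²), taking u = β_B and v = β_A.
u' = (0.793 − 0.907) / (1 − (0.907)(0.793)) = -0.1133/0.2807 = -0.4037.
u' = -0.4037 × 3.00 × 10^8 m/s.

-1.21 × 10^8 m/s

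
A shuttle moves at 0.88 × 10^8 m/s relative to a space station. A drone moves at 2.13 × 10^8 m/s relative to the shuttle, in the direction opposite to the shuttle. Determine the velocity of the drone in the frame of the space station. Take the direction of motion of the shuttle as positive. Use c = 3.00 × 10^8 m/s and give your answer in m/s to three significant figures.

-1.58 × 10^8 m/s

In units of c (dividing by 3.00 × 10^8 m/s): v = 0.293, u' = -0.710.
u = (u' + v)/(1 + u'v/c²):
u = (-0.710 + 0.293) / (1 + (-0.710)·0.293) = -0.4167/0.7917 = -0.5263
(Galilean addition would give -0.417c.)
Converting back: u = -0.5263 × 3.00 × 10^8 m/s.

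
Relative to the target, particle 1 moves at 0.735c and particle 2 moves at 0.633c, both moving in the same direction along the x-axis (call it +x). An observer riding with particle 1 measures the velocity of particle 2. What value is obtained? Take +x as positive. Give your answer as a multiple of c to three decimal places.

β_A = 0.735, β_B = 0.633.
Transform to A's frame with the inverse velocity-addition law: u' = (u − v)/(1 − uv/c²), taking u = β_B and v = β_A.
u' = (0.633 − 0.735) / (1 − (0.735)(0.633)) = -0.1020/0.5347 = -0.1907.

-0.191c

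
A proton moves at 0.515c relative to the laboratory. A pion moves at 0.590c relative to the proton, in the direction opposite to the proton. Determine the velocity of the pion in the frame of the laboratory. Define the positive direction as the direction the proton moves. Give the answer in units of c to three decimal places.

With v = 0.515 and u' = -0.590 (in units of c),
u = (u' + v)/(1 + u'v/c²):
u = (-0.590 + 0.515) / (1 + (-0.590)·0.515) = -0.0750/0.6962 = -0.1077
(Galilean addition would give -0.075c.)

-0.108c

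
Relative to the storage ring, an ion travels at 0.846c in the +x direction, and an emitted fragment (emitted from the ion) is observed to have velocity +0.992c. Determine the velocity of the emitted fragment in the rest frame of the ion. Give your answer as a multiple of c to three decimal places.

Invert the composition law: u' = (u − v)/(1 − uv/c²).
u' = (0.992 − 0.846) / (1 − (0.992)(0.846)) = 0.1460/0.1608 = 0.9081.

+0.908c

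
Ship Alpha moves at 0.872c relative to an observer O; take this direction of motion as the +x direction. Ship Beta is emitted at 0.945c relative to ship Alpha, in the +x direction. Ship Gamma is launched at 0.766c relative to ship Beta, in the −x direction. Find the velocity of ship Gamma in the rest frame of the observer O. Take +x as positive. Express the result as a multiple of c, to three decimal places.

+0.971c

Apply u = (u' + v)/(1 + u'v/c²) successively, working outward toward the observer O.
Start: velocity of ship Alpha relative to the observer O = 0.8720c.
Compose with ship Beta (u' = 0.945 in ship Alpha frame): u_1 = (0.945 + 0.872) / (1 + 0.945·0.872) = 1.8170/1.8240 = 0.9961.
Compose with ship Gamma (u' = -0.766 in ship Beta frame): u_2 = (-0.766 + 0.996) / (1 + (-0.766)·0.996) = 0.2301/0.2370 = 0.9712.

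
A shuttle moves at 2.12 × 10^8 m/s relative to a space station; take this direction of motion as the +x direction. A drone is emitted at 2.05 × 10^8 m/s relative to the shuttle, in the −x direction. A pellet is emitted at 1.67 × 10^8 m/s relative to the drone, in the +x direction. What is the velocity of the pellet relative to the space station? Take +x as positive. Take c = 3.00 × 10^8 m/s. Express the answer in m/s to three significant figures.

+1.76 × 10^8 m/s

Apply u = (u' + v)/(1 + u'v/c²) successively, working outward toward the space station.
(Dividing each given speed by c = 3.00 × 10^8 m/s to work in units of c.)
Start: velocity of the shuttle relative to the space station = 0.7067c.
Compose with the drone (u' = -0.683 in the shuttle frame): u_1 = (-0.683 + 0.707) / (1 + (-0.683)·0.707) = 0.0233/0.5171 = 0.0451.
Compose with the pellet (u' = 0.557 in the drone frame): u_2 = (0.557 + 0.045) / (1 + 0.557·0.045) = 0.6018/1.0251 = 0.5870.
So u = 0.5870 × 3.00 × 10^8 m/s.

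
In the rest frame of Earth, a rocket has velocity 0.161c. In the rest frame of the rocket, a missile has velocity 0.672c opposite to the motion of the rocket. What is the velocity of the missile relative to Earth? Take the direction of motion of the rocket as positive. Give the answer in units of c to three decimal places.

-0.573c

With v = 0.161 and u' = -0.672 (in units of c),
u = (u' + v)/(1 + u'v/c²):
u = (-0.672 + 0.161) / (1 + (-0.672)·0.161) = -0.5110/0.8918 = -0.5730
(Galilean addition would give -0.511c.)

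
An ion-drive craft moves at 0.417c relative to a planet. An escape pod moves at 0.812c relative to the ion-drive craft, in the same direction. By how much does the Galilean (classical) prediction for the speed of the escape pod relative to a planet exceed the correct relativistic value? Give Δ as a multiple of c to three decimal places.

Galilean: u_cl = 0.812 + 0.417 = 1.2290.
Relativistic: u_rel = (0.812 + 0.417) / (1 + 0.812·0.417) = 1.2290/1.3386 = 0.9181.
Δ = 1.2290 − 0.9181 = 0.3109.
(The classical prediction exceeds c; the relativistic result does not.)

Δ = 0.311c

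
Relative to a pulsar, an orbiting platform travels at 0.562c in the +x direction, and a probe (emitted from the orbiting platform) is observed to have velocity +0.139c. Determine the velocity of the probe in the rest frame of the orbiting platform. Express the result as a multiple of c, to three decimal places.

-0.459c

Invert the composition law: u' = (u − v)/(1 − uv/c²).
u' = (0.139 − 0.562) / (1 − (0.139)(0.562)) = -0.4230/0.9219 = -0.4588.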